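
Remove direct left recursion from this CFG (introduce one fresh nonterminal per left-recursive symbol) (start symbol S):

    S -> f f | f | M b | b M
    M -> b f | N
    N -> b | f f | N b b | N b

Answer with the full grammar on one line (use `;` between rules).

Directly left-recursive nonterminal: N.
For N: α = {b b, b}, β = {b, f f}. Rewrite as N → β N' and N' → α N' | ε.

S -> f f | f | M b | b M; M -> b f | N; N -> b N' | f f N'; N' -> b b N' | b N' | epsilon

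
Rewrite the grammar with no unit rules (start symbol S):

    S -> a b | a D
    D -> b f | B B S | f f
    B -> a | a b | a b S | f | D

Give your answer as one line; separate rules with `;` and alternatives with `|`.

S -> a b | a D; D -> b f | B B S | f f; B -> a | a b | a b S | f | b f | B B S | f f

Unit pairs: B ⇒* {D}.
For each unit pair (A, B), copy every non-unit production of B to A, then drop all unit productions.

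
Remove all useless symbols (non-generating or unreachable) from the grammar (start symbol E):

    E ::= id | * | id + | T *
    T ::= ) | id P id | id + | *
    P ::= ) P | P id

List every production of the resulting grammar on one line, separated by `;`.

Generating nonterminals: {E, T}.
Reachable from E after that: {E, T}.
Removed useless symbols: {P} and every production mentioning them.

E ::= id | * | id + | T *; T ::= ) | id + | *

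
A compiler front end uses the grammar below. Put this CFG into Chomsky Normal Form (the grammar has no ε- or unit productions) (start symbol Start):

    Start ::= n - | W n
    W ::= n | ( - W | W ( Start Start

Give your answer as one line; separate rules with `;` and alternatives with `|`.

Start ::= X1 X2 | W X1; W ::= n | X3 Y1 | W Y2; X1 ::= n; X2 ::= -; X3 ::= (; Y1 ::= X2 W; Y2 ::= X3 Y3; Y3 ::= Start Start

Introduce a nonterminal for each terminal appearing in a rule of length ≥ 2: X1 → n, X2 → -, X3 → (.
Binarize each right-hand side of length ≥ 3 by chaining fresh nonterminals (Y1, Y2, …): affected rules were W → X3 X2 W; W → W X3 Start Start.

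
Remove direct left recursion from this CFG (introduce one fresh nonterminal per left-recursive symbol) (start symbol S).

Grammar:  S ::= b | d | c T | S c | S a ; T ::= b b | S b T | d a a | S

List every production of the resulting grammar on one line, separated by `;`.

S is directly left-recursive.
For S: α = {c, a}, β = {b, d, c T}. Rewrite as S → β S' and S' → α S' | ε.

S ::= b S' | d S' | c T S'; T ::= b b | S b T | d a a | S; S' ::= c S' | a S' | ε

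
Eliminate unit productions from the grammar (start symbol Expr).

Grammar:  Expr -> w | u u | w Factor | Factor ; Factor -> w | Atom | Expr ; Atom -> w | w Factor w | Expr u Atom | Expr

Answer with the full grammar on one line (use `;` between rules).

Unit pairs: Atom ⇒* {Expr, Factor}; Expr ⇒* {Atom, Factor}; Factor ⇒* {Atom, Expr}.
For each unit pair (A, B), copy every non-unit production of B to A, then drop all unit productions.

Expr -> w | w Factor w | Expr u Atom | u u | w Factor; Factor -> w | w Factor w | Expr u Atom | u u | w Factor; Atom -> w | w Factor w | Expr u Atom | u u | w Factor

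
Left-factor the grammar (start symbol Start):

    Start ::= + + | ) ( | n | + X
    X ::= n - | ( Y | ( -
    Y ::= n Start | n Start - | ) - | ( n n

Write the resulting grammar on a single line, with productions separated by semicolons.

Start ::= ) ( | n | + Start1; X ::= n - | ( X1; Y ::= ) - | ( n n | n Start Y1; Start1 ::= + | X; X1 ::= Y | -; Y1 ::= epsilon | -

Start has alternatives sharing prefix '+': factor to Start → + Start1 with Start1 → + | X.
X has alternatives sharing prefix '(': factor to X → ( X1 with X1 → Y | -.
Y has alternatives sharing prefix 'n Start': factor to Y → n Start Y1 with Y1 → ε | -.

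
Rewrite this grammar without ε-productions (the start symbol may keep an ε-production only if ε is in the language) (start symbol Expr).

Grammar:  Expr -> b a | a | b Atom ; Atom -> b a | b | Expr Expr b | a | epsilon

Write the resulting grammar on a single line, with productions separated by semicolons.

Expr -> b a | a | b Atom | b; Atom -> b a | b | Expr Expr b | a

The nullable symbols are {Atom}.
ε ∉ L(G), so no ε-production is kept.
For each production, add variants omitting each subset of nullable occurrences: Expr → b Atom gives b Atom | b.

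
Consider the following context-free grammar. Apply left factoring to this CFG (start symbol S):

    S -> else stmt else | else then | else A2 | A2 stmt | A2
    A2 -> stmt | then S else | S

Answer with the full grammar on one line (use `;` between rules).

S -> else S' | A2 S''; A2 -> stmt | then S else | S; S' -> stmt else | then | A2; S'' -> stmt | ε

S has alternatives sharing prefix 'else': factor to S → else S' with S' → stmt else | then | A2.
S has alternatives sharing prefix 'A2': factor to S → A2 S'' with S'' → stmt | ε.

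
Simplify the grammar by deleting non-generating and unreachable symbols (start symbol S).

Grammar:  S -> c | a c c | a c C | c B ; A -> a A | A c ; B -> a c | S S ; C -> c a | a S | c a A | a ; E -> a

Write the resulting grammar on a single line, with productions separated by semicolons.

S -> c | a c c | a c C | c B; B -> a c | S S; C -> c a | a S | a

Generating nonterminals: {B, C, E, S}.
Reachable from S after that: {B, C, S}.
Removed useless symbols: {A, E} and every production mentioning them.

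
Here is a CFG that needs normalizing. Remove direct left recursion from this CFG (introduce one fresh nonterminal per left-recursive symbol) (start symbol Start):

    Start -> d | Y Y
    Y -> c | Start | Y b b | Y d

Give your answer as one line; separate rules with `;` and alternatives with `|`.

Left recursion appears on Y.
For Y: α = {b b, d}, β = {c, Start}. Rewrite as Y → β Y1 and Y1 → α Y1 | ε.

Start -> d | Y Y; Y -> c Y1 | Start Y1; Y1 -> b b Y1 | d Y1 | ε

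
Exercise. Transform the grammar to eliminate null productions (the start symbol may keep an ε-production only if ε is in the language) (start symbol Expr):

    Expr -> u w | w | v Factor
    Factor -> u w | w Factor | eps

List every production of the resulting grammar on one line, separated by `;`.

Nullable set = {Factor}.
ε ∉ L(G), so no ε-production is kept.
For each production, add variants omitting each subset of nullable occurrences: Expr → v Factor gives v Factor | v. Factor → w Factor gives w Factor | w.

Expr -> u w | w | v Factor | v; Factor -> u w | w Factor | w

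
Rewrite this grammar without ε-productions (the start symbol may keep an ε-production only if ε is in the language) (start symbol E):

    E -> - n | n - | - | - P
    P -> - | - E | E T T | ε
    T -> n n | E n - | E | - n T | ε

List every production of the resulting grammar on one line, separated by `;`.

Nullable nonterminals: {P, T}.
ε ∉ L(G), so no ε-production is kept.
Expand every rule over subsets of its nullable positions: P → E T T gives E T T | E T | E. T → - n T gives - n T | - n.

E -> - n | n - | - | - P; P -> - | - E | E T T | E T | E; T -> n n | E n - | E | - n T | - n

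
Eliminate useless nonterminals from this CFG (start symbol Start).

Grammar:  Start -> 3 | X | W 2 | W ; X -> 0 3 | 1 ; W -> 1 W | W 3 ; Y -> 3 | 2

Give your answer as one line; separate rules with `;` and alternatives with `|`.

Generating nonterminals: {Start, X, Y}.
Reachable from Start after that: {Start, X}.
Removed useless symbols: {W, Y} and every production mentioning them.

Start -> 3 | X; X -> 0 3 | 1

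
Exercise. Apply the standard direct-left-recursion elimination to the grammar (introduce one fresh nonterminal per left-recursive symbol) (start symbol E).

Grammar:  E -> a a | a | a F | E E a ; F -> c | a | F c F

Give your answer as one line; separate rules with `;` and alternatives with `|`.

E -> a a E' | a E' | a F E'; F -> c F' | a F'; E' -> E a E' | ε; F' -> c F F' | ε

E, F are directly left-recursive.
For E: α = {E a}, β = {a a, a, a F}. Rewrite as E → β E' and E' → α E' | ε.
For F: α = {c F}, β = {c, a}. Rewrite as F → β F' and F' → α F' | ε.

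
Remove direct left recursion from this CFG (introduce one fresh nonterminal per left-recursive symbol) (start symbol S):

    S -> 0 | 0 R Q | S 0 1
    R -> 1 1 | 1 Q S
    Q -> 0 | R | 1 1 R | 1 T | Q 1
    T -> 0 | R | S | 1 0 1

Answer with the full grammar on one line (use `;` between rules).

S -> 0 S' | 0 R Q S'; R -> 1 1 | 1 Q S; Q -> 0 Q' | R Q' | 1 1 R Q' | 1 T Q'; T -> 0 | R | S | 1 0 1; S' -> 0 1 S' | epsilon; Q' -> 1 Q' | epsilon

Left recursion appears on S, Q.
For S: α = {0 1}, β = {0, 0 R Q}. Rewrite as S → β S' and S' → α S' | ε.
For Q: α = {1}, β = {0, R, 1 1 R, 1 T}. Rewrite as Q → β Q' and Q' → α Q' | ε.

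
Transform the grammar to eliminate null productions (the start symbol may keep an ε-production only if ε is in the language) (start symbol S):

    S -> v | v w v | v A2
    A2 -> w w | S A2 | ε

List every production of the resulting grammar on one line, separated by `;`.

Nullable nonterminals: {A2}.
ε ∉ L(G), so no ε-production is kept.
Expand every rule over subsets of its nullable positions: A2 → S A2 gives S A2 | S.

S -> v | v w v | v A2; A2 -> w w | S A2 | S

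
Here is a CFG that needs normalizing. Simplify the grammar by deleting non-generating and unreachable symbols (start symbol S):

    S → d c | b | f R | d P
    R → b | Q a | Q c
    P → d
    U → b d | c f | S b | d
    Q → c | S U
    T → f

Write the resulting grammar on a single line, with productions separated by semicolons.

S → d c | b | f R | d P; R → b | Q a | Q c; P → d; U → b d | c f | S b | d; Q → c | S U

Generating nonterminals: {P, Q, R, S, T, U}.
Reachable from S after that: {P, Q, R, S, U}.
Removed useless symbols: {T} and every production mentioning them.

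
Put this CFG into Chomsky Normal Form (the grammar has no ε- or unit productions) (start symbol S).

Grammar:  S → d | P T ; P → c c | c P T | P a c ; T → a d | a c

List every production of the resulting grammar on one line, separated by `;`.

S → d | P T; P → X1 X1 | X1 Y1 | P Y2; T → X2 X3 | X2 X1; X1 → c; X2 → a; X3 → d; Y1 → P T; Y2 → X2 X1

Introduce a nonterminal for each terminal appearing in a rule of length ≥ 2: X1 → c, X2 → a, X3 → d.
Binarize each right-hand side of length ≥ 3 by chaining fresh nonterminals (Y1, Y2, …): affected rules were P → X1 P T; P → P X2 X1.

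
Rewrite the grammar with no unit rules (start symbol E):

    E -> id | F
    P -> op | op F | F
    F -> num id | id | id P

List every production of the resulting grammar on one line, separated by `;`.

Unit pairs: E ⇒* {F}; P ⇒* {F}.
For every A with A ⇒* B via unit rules, add B's non-unit alternatives to A; then delete every rule of the form X → Y.

E -> id | num id | id P; P -> num id | id | id P | op | op F; F -> num id | id | id P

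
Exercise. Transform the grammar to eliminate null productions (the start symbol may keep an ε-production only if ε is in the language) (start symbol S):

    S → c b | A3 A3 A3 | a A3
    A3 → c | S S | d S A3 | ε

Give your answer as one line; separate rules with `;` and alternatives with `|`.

S → c b | A3 A3 A3 | A3 A3 | A3 | a A3 | a | ε; A3 → c | S S | S | d S A3 | d S | d A3 | d

The nullable symbols are {A3, S}.
ε ∈ L(G) since S is nullable, so keep S → ε.
Expand every rule over subsets of its nullable positions: S → A3 A3 A3 gives A3 A3 A3 | A3 A3 | A3. S → a A3 gives a A3 | a. A3 → S S gives S S | S. A3 → d S A3 gives d S A3 | d S | d A3 | d.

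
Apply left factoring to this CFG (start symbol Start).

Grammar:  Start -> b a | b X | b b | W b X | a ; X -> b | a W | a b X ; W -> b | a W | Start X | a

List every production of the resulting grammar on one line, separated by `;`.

Start -> W b X | a | b Start1; X -> b | a X1; W -> b | Start X | a W1; Start1 -> a | X | b; X1 -> W | b X; W1 -> W | ε

Start has alternatives sharing prefix 'b': factor to Start → b Start1 with Start1 → a | X | b.
X has alternatives sharing prefix 'a': factor to X → a X1 with X1 → W | b X.
W has alternatives sharing prefix 'a': factor to W → a W1 with W1 → W | ε.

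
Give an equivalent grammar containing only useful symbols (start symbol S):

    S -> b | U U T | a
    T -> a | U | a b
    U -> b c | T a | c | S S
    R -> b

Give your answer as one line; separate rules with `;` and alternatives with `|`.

Generating nonterminals: {R, S, T, U}.
Reachable from S after that: {S, T, U}.
Removed useless symbols: {R} and every production mentioning them.

S -> b | U U T | a; T -> a | U | a b; U -> b c | T a | c | S S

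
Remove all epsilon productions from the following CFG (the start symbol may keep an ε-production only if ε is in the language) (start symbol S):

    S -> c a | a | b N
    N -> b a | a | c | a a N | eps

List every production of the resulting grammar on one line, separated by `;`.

Nullable nonterminals: {N}.
ε ∉ L(G), so no ε-production is kept.
For each production, add variants omitting each subset of nullable occurrences: S → b N gives b N | b. N → a a N gives a a N | a a.

S -> c a | a | b N | b; N -> b a | a | c | a a N | a a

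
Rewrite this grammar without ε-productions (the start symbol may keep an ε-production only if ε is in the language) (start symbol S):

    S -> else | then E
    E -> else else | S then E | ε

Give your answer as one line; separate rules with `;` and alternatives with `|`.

Nullable nonterminals: {E}.
ε ∉ L(G), so no ε-production is kept.
For each production, add variants omitting each subset of nullable occurrences: S → then E gives then E | then. E → S then E gives S then E | S then.

S -> else | then E | then; E -> else else | S then E | S then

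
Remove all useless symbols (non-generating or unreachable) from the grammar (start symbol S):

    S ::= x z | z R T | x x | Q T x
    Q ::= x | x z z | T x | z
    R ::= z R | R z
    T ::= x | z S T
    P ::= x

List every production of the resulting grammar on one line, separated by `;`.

S ::= x z | x x | Q T x; Q ::= x | x z z | T x | z; T ::= x | z S T

Generating nonterminals: {P, Q, S, T}.
Reachable from S after that: {Q, S, T}.
Removed useless symbols: {P, R} and every production mentioning them.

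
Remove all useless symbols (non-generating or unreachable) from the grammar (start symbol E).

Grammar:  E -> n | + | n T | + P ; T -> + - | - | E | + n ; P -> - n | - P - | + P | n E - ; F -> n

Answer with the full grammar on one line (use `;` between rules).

Generating nonterminals: {E, F, P, T}.
Reachable from E after that: {E, P, T}.
Removed useless symbols: {F} and every production mentioning them.

E -> n | + | n T | + P; T -> + - | - | E | + n; P -> - n | - P - | + P | n E -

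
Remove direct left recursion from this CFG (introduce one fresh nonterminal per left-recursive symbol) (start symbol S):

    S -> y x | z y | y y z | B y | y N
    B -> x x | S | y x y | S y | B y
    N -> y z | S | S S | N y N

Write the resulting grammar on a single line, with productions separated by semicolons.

B, N are directly left-recursive.
For B: α = {y}, β = {x x, S, y x y, S y}. Rewrite as B → β B' and B' → α B' | ε.
For N: α = {y N}, β = {y z, S, S S}. Rewrite as N → β N' and N' → α N' | ε.

S -> y x | z y | y y z | B y | y N; B -> x x B' | S B' | y x y B' | S y B'; N -> y z N' | S N' | S S N'; B' -> y B' | ε; N' -> y N N' | ε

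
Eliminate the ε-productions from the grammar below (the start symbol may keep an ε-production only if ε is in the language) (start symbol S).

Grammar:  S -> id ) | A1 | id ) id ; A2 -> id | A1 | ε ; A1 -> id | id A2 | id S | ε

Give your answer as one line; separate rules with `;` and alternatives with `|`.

S -> id ) | A1 | id ) id | ε; A2 -> id | A1; A1 -> id | id A2 | id S

Nullable nonterminals: {A1, A2, S}.
ε ∈ L(G) since S is nullable, so keep S → ε.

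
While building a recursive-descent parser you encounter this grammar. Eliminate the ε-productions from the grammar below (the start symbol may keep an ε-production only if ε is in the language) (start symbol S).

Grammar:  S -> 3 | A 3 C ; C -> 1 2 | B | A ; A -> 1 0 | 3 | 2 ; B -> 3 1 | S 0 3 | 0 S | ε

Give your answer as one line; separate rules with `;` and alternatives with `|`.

S -> 3 | A 3 C | A 3; C -> 1 2 | B | A; A -> 1 0 | 3 | 2; B -> 3 1 | S 0 3 | 0 S

The nullable symbols are {B, C}.
ε ∉ L(G), so no ε-production is kept.
Expand every rule over subsets of its nullable positions: S → A 3 C gives A 3 C | A 3.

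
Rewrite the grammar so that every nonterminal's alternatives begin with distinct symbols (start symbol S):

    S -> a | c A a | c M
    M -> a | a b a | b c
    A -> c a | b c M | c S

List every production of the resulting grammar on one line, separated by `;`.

S has alternatives sharing prefix 'c': factor to S → c S' with S' → A a | M.
M has alternatives sharing prefix 'a': factor to M → a M' with M' → ε | b a.
A has alternatives sharing prefix 'c': factor to A → c A' with A' → a | S.

S -> a | c S'; M -> b c | a M'; A -> b c M | c A'; S' -> A a | M; M' -> ε | b a; A' -> a | S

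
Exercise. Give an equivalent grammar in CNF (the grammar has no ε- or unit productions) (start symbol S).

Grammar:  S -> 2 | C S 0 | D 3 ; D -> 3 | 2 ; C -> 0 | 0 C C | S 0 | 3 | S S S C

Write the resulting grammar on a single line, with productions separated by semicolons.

Introduce a nonterminal for each terminal appearing in a rule of length ≥ 2: X1 → 0, X2 → 3.
Binarize each right-hand side of length ≥ 3 by chaining fresh nonterminals (Y1, Y2, …): affected rules were S → C S X1; C → X1 C C; C → S S S C.

S -> 2 | C Y1 | D X2; D -> 3 | 2; C -> 0 | X1 Y2 | S X1 | 3 | S Y3; X1 -> 0; X2 -> 3; Y1 -> S X1; Y2 -> C C; Y3 -> S Y4; Y4 -> S C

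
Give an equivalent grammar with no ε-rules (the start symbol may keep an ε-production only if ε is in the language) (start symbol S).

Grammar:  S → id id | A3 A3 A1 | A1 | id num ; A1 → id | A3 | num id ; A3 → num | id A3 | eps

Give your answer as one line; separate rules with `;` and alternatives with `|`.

S → id id | A3 A3 A1 | A3 A3 | A3 A1 | A3 | A1 | id num | eps; A1 → id | A3 | num id; A3 → num | id A3 | id

The nullable symbols are {A1, A3, S}.
ε ∈ L(G) since S is nullable, so keep S → ε.
For each production, add variants omitting each subset of nullable occurrences: S → A3 A3 A1 gives A3 A3 A1 | A3 A3 | A3 A1 | A3 | A1. A3 → id A3 gives id A3 | id.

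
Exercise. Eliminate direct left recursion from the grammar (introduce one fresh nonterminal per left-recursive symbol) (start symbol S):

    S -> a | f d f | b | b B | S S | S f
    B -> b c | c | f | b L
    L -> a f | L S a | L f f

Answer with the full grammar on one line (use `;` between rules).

Directly left-recursive nonterminals: S, L.
For S: α = {S, f}, β = {a, f d f, b, b B}. Rewrite as S → β S' and S' → α S' | ε.
For L: α = {S a, f f}, β = {a f}. Rewrite as L → β L' and L' → α L' | ε.

S -> a S' | f d f S' | b S' | b B S'; B -> b c | c | f | b L; L -> a f L'; S' -> S S' | f S' | ε; L' -> S a L' | f f L' | ε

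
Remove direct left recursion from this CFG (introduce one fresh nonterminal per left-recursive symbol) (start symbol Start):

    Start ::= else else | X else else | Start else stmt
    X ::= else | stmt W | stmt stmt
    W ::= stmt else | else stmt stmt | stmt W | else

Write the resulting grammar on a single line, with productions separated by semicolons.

Start ::= else else Start1 | X else else Start1; X ::= else | stmt W | stmt stmt; W ::= stmt else | else stmt stmt | stmt W | else; Start1 ::= else stmt Start1 | eps

Directly left-recursive nonterminal: Start.
For Start: α = {else stmt}, β = {else else, X else else}. Rewrite as Start → β Start1 and Start1 → α Start1 | ε.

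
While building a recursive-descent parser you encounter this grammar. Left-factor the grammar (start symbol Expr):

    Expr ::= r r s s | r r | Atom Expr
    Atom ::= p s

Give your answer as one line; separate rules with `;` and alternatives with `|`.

Expr has alternatives sharing prefix 'r r': factor to Expr → r r Expr1 with Expr1 → s s | ε.

Expr ::= Atom Expr | r r Expr1; Atom ::= p s; Expr1 ::= s s | eps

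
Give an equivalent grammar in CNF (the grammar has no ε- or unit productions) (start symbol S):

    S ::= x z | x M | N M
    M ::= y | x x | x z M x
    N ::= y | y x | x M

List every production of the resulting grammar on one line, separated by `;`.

Introduce a nonterminal for each terminal appearing in a rule of length ≥ 2: X1 → x, X2 → z, X3 → y.
Binarize each right-hand side of length ≥ 3 by chaining fresh nonterminals (Y1, Y2, …): affected rules were M → X1 X2 M X1.

S ::= X1 X2 | X1 M | N M; M ::= y | X1 X1 | X1 Y1; N ::= y | X3 X1 | X1 M; X1 ::= x; X2 ::= z; X3 ::= y; Y1 ::= X2 Y2; Y2 ::= M X1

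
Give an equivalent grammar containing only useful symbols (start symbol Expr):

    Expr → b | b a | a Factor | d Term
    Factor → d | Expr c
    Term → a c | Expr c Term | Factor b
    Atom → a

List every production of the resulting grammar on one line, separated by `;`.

Expr → b | b a | a Factor | d Term; Factor → d | Expr c; Term → a c | Expr c Term | Factor b

Generating nonterminals: {Atom, Expr, Factor, Term}.
Reachable from Expr after that: {Expr, Factor, Term}.
Removed useless symbols: {Atom} and every production mentioning them.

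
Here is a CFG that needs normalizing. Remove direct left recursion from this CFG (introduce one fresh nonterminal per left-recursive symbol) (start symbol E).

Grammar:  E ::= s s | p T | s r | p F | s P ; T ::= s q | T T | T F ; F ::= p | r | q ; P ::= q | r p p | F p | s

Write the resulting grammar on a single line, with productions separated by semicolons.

E ::= s s | p T | s r | p F | s P; T ::= s q T'; F ::= p | r | q; P ::= q | r p p | F p | s; T' ::= T T' | F T' | ε

Left recursion appears on T.
For T: α = {T, F}, β = {s q}. Rewrite as T → β T' and T' → α T' | ε.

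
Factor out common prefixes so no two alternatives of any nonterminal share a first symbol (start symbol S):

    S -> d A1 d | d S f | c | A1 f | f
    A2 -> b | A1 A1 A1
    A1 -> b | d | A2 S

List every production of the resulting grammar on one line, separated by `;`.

S -> c | A1 f | f | d S'; A2 -> b | A1 A1 A1; A1 -> b | d | A2 S; S' -> A1 d | S f

S has alternatives sharing prefix 'd': factor to S → d S' with S' → A1 d | S f.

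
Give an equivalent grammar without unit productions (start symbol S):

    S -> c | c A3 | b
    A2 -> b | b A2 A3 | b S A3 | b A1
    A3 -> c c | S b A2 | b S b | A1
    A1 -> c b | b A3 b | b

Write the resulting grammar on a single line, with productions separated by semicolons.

Unit pairs: A3 ⇒* {A1}.
For each unit pair (A, B), copy every non-unit production of B to A, then drop all unit productions.

S -> c | c A3 | b; A2 -> b | b A2 A3 | b S A3 | b A1; A3 -> c b | b A3 b | b | c c | S b A2 | b S b; A1 -> c b | b A3 b | b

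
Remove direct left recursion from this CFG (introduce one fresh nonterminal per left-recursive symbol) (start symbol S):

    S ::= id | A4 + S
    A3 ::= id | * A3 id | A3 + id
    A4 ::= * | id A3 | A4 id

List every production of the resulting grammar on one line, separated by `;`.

Directly left-recursive nonterminals: A3, A4.
For A3: α = {+ id}, β = {id, * A3 id}. Rewrite as A3 → β A3' and A3' → α A3' | ε.
For A4: α = {id}, β = {*, id A3}. Rewrite as A4 → β A4' and A4' → α A4' | ε.

S ::= id | A4 + S; A3 ::= id A3' | * A3 id A3'; A4 ::= * A4' | id A3 A4'; A3' ::= + id A3' | ε; A4' ::= id A4' | ε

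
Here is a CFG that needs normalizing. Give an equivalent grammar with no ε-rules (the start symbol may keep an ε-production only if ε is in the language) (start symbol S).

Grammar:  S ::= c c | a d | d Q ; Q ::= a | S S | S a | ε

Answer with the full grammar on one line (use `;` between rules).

S ::= c c | a d | d Q | d; Q ::= a | S S | S a

Nullable nonterminals: {Q}.
ε ∉ L(G), so no ε-production is kept.
Add the nullable-subset variants: S → d Q gives d Q | d.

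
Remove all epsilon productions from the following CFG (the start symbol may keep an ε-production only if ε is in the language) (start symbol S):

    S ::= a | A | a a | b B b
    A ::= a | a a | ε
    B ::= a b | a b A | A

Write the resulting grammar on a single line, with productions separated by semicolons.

S ::= a | A | a a | b B b | b b | ε; A ::= a | a a; B ::= a b | a b A | A

Nullable nonterminals: {A, B, S}.
ε ∈ L(G) since S is nullable, so keep S → ε.
Expand every rule over subsets of its nullable positions: S → b B b gives b B b | b b.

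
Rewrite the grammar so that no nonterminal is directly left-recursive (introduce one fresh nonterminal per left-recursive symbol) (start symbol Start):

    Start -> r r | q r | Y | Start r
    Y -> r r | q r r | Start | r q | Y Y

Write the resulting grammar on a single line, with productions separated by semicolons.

Start -> r r Start1 | q r Start1 | Y Start1; Y -> r r Y1 | q r r Y1 | Start Y1 | r q Y1; Start1 -> r Start1 | ε; Y1 -> Y Y1 | ε

Directly left-recursive nonterminals: Start, Y.
For Start: α = {r}, β = {r r, q r, Y}. Rewrite as Start → β Start1 and Start1 → α Start1 | ε.
For Y: α = {Y}, β = {r r, q r r, Start, r q}. Rewrite as Y → β Y1 and Y1 → α Y1 | ε.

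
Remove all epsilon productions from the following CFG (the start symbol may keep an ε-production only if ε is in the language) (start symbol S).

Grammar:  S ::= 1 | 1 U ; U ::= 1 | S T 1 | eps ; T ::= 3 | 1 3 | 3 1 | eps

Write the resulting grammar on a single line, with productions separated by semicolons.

The nullable symbols are {T, U}.
ε ∉ L(G), so no ε-production is kept.
Add the nullable-subset variants: U → S T 1 gives S T 1 | S 1.

S ::= 1 | 1 U; U ::= 1 | S T 1 | S 1; T ::= 3 | 1 3 | 3 1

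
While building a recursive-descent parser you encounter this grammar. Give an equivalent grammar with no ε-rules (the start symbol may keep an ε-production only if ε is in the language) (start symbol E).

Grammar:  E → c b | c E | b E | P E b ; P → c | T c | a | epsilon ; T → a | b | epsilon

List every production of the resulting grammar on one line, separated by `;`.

The nullable symbols are {P, T}.
ε ∉ L(G), so no ε-production is kept.
Expand every rule over subsets of its nullable positions: E → P E b gives P E b | E b.

E → c b | c E | b E | P E b | E b; P → c | T c | a; T → a | b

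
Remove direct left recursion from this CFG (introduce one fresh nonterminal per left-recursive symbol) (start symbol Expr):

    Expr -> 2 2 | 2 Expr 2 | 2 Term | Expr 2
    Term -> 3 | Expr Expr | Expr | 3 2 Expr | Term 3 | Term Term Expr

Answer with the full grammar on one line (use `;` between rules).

Expr -> 2 2 Expr1 | 2 Expr 2 Expr1 | 2 Term Expr1; Term -> 3 Term1 | Expr Expr Term1 | Expr Term1 | 3 2 Expr Term1; Expr1 -> 2 Expr1 | ε; Term1 -> 3 Term1 | Term Expr Term1 | ε

Directly left-recursive nonterminals: Expr, Term.
For Expr: α = {2}, β = {2 2, 2 Expr 2, 2 Term}. Rewrite as Expr → β Expr1 and Expr1 → α Expr1 | ε.
For Term: α = {3, Term Expr}, β = {3, Expr Expr, Expr, 3 2 Expr}. Rewrite as Term → β Term1 and Term1 → α Term1 | ε.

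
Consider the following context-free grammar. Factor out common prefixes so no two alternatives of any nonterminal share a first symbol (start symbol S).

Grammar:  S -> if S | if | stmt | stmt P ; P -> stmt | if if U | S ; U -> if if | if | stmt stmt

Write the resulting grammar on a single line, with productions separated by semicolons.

S has alternatives sharing prefix 'if': factor to S → if S' with S' → S | ε.
S has alternatives sharing prefix 'stmt': factor to S → stmt S'' with S'' → ε | P.
U has alternatives sharing prefix 'if': factor to U → if U' with U' → if | ε.

S -> if S' | stmt S''; P -> stmt | if if U | S; U -> stmt stmt | if U'; S' -> S | ε; S'' -> ε | P; U' -> if | ε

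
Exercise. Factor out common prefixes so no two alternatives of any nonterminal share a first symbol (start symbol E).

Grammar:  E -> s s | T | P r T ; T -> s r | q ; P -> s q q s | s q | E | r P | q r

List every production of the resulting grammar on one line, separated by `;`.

E -> s s | T | P r T; T -> s r | q; P -> E | r P | q r | s q P'; P' -> q s | ε

P has alternatives sharing prefix 's q': factor to P → s q P' with P' → q s | ε.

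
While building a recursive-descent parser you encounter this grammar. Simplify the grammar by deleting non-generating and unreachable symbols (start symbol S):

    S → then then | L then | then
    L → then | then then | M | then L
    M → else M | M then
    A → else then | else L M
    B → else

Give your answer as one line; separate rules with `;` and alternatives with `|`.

Generating nonterminals: {A, B, L, S}.
Reachable from S after that: {L, S}.
Removed useless symbols: {A, B, M} and every production mentioning them.

S → then then | L then | then; L → then | then then | then L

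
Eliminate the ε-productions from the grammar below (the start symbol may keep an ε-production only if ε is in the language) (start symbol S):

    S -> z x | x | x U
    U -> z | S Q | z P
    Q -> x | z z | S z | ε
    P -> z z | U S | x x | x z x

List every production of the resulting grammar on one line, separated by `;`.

The nullable symbols are {Q}.
ε ∉ L(G), so no ε-production is kept.
Expand every rule over subsets of its nullable positions: U → S Q gives S Q | S.

S -> z x | x | x U; U -> z | S Q | S | z P; Q -> x | z z | S z; P -> z z | U S | x x | x z x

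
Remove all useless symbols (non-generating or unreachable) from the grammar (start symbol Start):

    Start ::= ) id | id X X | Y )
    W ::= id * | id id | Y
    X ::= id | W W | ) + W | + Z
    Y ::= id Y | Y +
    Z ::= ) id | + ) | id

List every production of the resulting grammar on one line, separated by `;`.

Generating nonterminals: {Start, W, X, Z}.
Reachable from Start after that: {Start, W, X, Z}.
Removed useless symbols: {Y} and every production mentioning them.

Start ::= ) id | id X X; W ::= id * | id id; X ::= id | W W | ) + W | + Z; Z ::= ) id | + ) | id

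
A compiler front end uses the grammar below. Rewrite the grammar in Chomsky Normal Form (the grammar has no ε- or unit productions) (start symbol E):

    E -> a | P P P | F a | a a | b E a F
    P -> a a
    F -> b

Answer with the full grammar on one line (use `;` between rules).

Introduce a nonterminal for each terminal appearing in a rule of length ≥ 2: X1 → a, X2 → b.
Binarize each right-hand side of length ≥ 3 by chaining fresh nonterminals (Y1, Y2, …): affected rules were E → P P P; E → X2 E X1 F.

E -> a | P Y1 | F X1 | X1 X1 | X2 Y2; P -> X1 X1; F -> b; X1 -> a; X2 -> b; Y1 -> P P; Y2 -> E Y3; Y3 -> X1 F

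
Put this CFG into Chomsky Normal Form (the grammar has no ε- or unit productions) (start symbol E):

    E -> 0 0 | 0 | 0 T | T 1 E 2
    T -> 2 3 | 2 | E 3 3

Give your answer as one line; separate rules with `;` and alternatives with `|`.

Introduce a nonterminal for each terminal appearing in a rule of length ≥ 2: X1 → 0, X2 → 1, X3 → 2, X4 → 3.
Binarize each right-hand side of length ≥ 3 by chaining fresh nonterminals (Y1, Y2, …): affected rules were E → T X2 E X3; T → E X4 X4.

E -> X1 X1 | 0 | X1 T | T Y1; T -> X3 X4 | 2 | E Y3; X1 -> 0; X2 -> 1; X3 -> 2; X4 -> 3; Y1 -> X2 Y2; Y2 -> E X3; Y3 -> X4 X4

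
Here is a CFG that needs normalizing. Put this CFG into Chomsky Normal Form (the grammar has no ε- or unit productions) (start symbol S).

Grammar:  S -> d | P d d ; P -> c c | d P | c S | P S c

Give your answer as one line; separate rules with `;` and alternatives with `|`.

S -> d | P Y1; P -> X2 X2 | X1 P | X2 S | P Y2; X1 -> d; X2 -> c; Y1 -> X1 X1; Y2 -> S X2

Introduce a nonterminal for each terminal appearing in a rule of length ≥ 2: X1 → d, X2 → c.
Binarize each right-hand side of length ≥ 3 by chaining fresh nonterminals (Y1, Y2, …): affected rules were S → P X1 X1; P → P S X2.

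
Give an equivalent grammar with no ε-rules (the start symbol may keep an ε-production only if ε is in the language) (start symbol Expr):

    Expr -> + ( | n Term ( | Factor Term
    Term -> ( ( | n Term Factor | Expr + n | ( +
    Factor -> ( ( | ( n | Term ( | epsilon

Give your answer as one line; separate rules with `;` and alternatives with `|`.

Expr -> + ( | n Term ( | Factor Term | Term; Term -> ( ( | n Term Factor | n Term | Expr + n | ( +; Factor -> ( ( | ( n | Term (

The nullable symbols are {Factor}.
ε ∉ L(G), so no ε-production is kept.
Expand every rule over subsets of its nullable positions: Expr → Factor Term gives Factor Term | Term. Term → n Term Factor gives n Term Factor | n Term.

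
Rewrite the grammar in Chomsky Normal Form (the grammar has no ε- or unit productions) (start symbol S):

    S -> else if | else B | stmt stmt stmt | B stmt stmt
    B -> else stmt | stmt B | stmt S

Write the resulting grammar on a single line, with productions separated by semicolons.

Introduce a nonterminal for each terminal appearing in a rule of length ≥ 2: X1 → else, X2 → if, X3 → stmt.
Binarize each right-hand side of length ≥ 3 by chaining fresh nonterminals (Y1, Y2, …): affected rules were S → X3 X3 X3; S → B X3 X3.

S -> X1 X2 | X1 B | X3 Y1 | B Y2; B -> X1 X3 | X3 B | X3 S; X1 -> else; X2 -> if; X3 -> stmt; Y1 -> X3 X3; Y2 -> X3 X3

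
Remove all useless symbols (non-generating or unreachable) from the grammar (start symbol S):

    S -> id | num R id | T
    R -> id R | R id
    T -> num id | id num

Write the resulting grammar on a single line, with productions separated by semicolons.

S -> id | T; T -> num id | id num

Generating nonterminals: {S, T}.
Reachable from S after that: {S, T}.
Removed useless symbols: {R} and every production mentioning them.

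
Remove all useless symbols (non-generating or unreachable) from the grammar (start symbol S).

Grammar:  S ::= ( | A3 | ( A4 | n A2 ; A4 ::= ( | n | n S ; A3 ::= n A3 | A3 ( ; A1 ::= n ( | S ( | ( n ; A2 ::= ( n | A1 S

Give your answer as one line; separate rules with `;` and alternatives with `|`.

S ::= ( | ( A4 | n A2; A4 ::= ( | n | n S; A1 ::= n ( | S ( | ( n; A2 ::= ( n | A1 S

Generating nonterminals: {A1, A2, A4, S}.
Reachable from S after that: {A1, A2, A4, S}.
Removed useless symbols: {A3} and every production mentioning them.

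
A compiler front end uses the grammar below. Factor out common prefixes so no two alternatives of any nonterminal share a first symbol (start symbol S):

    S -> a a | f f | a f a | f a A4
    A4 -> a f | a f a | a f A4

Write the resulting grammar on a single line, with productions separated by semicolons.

S -> a S' | f S''; A4 -> a f A4'; S' -> a | f a; S'' -> f | a A4; A4' -> eps | a | A4

S has alternatives sharing prefix 'a': factor to S → a S' with S' → a | f a.
S has alternatives sharing prefix 'f': factor to S → f S'' with S'' → f | a A4.
A4 has alternatives sharing prefix 'a f': factor to A4 → a f A4' with A4' → ε | a | A4.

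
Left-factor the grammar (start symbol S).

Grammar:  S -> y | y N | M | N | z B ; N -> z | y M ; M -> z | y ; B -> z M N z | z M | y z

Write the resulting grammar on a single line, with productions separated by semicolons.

S has alternatives sharing prefix 'y': factor to S → y S' with S' → ε | N.
B has alternatives sharing prefix 'z M': factor to B → z M B' with B' → N z | ε.

S -> M | N | z B | y S'; N -> z | y M; M -> z | y; B -> y z | z M B'; S' -> eps | N; B' -> N z | eps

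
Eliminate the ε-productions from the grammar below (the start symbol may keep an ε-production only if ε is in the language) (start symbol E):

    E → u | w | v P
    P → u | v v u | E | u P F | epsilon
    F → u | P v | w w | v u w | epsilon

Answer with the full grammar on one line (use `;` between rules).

E → u | w | v P | v; P → u | v v u | E | u P F | u P | u F; F → u | P v | v | w w | v u w

The nullable symbols are {F, P}.
ε ∉ L(G), so no ε-production is kept.
Add the nullable-subset variants: E → v P gives v P | v. P → u P F gives u P F | u P | u F. F → P v gives P v | v.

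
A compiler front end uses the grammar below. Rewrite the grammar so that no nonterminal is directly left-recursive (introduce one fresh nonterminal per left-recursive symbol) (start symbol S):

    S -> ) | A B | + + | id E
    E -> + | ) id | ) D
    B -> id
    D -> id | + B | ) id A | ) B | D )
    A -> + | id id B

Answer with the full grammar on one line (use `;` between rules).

S -> ) | A B | + + | id E; E -> + | ) id | ) D; B -> id; D -> id D' | + B D' | ) id A D' | ) B D'; A -> + | id id B; D' -> ) D' | ε

Left recursion appears on D.
For D: α = {)}, β = {id, + B, ) id A, ) B}. Rewrite as D → β D' and D' → α D' | ε.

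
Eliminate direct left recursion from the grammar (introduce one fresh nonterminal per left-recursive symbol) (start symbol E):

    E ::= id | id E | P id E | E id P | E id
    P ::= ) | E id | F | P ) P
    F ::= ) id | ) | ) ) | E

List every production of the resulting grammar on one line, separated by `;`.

Directly left-recursive nonterminals: E, P.
For E: α = {id P, id}, β = {id, id E, P id E}. Rewrite as E → β E' and E' → α E' | ε.
For P: α = {) P}, β = {), E id, F}. Rewrite as P → β P' and P' → α P' | ε.

E ::= id E' | id E E' | P id E E'; P ::= ) P' | E id P' | F P'; F ::= ) id | ) | ) ) | E; E' ::= id P E' | id E' | ε; P' ::= ) P P' | ε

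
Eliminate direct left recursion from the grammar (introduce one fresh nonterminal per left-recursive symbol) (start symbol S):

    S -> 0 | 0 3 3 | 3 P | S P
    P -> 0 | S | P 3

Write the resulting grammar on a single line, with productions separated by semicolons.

S -> 0 S' | 0 3 3 S' | 3 P S'; P -> 0 P' | S P'; S' -> P S' | ε; P' -> 3 P' | ε

Left recursion appears on S, P.
For S: α = {P}, β = {0, 0 3 3, 3 P}. Rewrite as S → β S' and S' → α S' | ε.
For P: α = {3}, β = {0, S}. Rewrite as P → β P' and P' → α P' | ε.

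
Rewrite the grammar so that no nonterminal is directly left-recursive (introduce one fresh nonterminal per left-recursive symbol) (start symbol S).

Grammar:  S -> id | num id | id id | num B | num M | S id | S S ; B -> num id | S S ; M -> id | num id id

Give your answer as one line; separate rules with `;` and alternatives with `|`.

S -> id S' | num id S' | id id S' | num B S' | num M S'; B -> num id | S S; M -> id | num id id; S' -> id S' | S S' | ε

Directly left-recursive nonterminal: S.
For S: α = {id, S}, β = {id, num id, id id, num B, num M}. Rewrite as S → β S' and S' → α S' | ε.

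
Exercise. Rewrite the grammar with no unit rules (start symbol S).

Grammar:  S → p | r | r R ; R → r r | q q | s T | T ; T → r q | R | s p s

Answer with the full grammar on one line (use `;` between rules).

S → p | r | r R; R → r r | q q | s T | r q | s p s; T → r r | q q | s T | r q | s p s

Unit pairs: R ⇒* {T}; T ⇒* {R}.
For every A with A ⇒* B via unit rules, add B's non-unit alternatives to A; then delete every rule of the form X → Y.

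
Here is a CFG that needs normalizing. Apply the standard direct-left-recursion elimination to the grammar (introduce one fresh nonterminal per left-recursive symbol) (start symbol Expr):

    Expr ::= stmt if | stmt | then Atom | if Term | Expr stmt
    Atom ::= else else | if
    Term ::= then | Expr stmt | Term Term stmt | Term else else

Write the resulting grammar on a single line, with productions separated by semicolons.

Expr ::= stmt if Expr1 | stmt Expr1 | then Atom Expr1 | if Term Expr1; Atom ::= else else | if; Term ::= then Term1 | Expr stmt Term1; Expr1 ::= stmt Expr1 | ε; Term1 ::= Term stmt Term1 | else else Term1 | ε

Directly left-recursive nonterminals: Expr, Term.
For Expr: α = {stmt}, β = {stmt if, stmt, then Atom, if Term}. Rewrite as Expr → β Expr1 and Expr1 → α Expr1 | ε.
For Term: α = {Term stmt, else else}, β = {then, Expr stmt}. Rewrite as Term → β Term1 and Term1 → α Term1 | ε.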